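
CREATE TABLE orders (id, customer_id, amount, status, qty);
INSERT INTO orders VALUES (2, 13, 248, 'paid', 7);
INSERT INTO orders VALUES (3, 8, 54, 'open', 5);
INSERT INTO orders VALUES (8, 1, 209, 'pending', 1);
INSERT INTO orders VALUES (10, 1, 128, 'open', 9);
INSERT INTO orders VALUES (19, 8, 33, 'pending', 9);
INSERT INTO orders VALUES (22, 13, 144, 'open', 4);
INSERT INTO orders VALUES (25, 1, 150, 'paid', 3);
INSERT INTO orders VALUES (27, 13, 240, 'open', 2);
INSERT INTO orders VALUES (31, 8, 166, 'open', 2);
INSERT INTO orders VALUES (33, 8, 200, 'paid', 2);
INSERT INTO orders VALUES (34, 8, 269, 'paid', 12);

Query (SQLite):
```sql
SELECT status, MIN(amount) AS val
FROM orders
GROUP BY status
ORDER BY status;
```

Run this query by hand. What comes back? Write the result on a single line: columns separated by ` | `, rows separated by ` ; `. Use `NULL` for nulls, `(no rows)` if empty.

Partition orders by status; compute MIN(amount) within each group.
  open: ids {3, 10, 22, 27, 31} → MIN(amount)=54
  paid: ids {2, 25, 33, 34} → MIN(amount)=150
  pending: ids {8, 19} → MIN(amount)=33

open | 54 ; paid | 150 ; pending | 33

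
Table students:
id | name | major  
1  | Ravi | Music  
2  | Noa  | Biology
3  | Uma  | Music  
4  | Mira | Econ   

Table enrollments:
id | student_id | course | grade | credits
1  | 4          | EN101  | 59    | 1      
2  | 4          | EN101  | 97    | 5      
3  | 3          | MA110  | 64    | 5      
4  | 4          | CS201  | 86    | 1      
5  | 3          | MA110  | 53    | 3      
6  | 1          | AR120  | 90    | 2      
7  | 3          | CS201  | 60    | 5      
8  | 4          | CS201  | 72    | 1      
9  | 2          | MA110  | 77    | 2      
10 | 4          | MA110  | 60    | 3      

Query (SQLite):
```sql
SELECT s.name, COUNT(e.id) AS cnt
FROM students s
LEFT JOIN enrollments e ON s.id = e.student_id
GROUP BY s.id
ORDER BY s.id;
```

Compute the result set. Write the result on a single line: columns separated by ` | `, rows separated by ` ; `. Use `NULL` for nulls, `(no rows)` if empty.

LEFT JOIN keeps every students row; unmatched ones get NULL for enrollments columns.
Group by students.id and compute COUNT(e.id). COUNT(col) of an all-NULL group is 0.
  1: ids {6} → COUNT(e.id)=1
  2: ids {9} → COUNT(e.id)=1
  3: ids {3, 5, 7} → COUNT(e.id)=3
  4: ids {1, 2, 4, 8, 10} → COUNT(e.id)=5

Ravi | 1 ; Noa | 1 ; Uma | 3 ; Mira | 5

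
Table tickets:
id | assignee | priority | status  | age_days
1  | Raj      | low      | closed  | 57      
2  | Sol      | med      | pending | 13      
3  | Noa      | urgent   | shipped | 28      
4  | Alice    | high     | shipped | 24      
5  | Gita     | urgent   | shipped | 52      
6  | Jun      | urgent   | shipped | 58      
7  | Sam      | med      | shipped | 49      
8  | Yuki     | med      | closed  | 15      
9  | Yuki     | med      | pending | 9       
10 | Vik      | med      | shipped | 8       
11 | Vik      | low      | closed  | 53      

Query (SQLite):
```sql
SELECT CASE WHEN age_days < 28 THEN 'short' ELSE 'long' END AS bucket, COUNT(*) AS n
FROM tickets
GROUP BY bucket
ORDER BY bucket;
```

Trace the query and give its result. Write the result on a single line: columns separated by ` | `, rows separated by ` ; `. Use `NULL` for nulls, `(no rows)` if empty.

Bucket rows by age_days < 28 → 'short' else 'long'; count each bucket.

long | 6 ; short | 5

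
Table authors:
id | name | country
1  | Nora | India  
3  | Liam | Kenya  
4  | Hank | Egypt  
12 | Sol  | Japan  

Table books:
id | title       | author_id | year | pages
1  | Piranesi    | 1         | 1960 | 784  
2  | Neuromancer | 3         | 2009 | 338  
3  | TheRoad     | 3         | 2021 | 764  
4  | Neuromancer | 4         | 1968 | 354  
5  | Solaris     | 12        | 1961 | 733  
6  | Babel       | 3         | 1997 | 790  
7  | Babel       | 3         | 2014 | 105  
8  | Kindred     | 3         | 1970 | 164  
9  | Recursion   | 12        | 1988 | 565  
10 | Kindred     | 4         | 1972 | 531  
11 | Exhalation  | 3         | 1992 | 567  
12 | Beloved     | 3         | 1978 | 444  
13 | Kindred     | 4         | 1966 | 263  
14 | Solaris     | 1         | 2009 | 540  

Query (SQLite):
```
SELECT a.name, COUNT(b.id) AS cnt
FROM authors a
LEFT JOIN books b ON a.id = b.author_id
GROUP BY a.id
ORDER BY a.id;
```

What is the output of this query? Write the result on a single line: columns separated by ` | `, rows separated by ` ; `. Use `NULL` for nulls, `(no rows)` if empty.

Nora | 2 ; Liam | 7 ; Hank | 3 ; Sol | 2

LEFT JOIN keeps every authors row; unmatched ones get NULL for books columns.
Group by authors.id and compute COUNT(b.id). COUNT(col) of an all-NULL group is 0.
  1: ids {1, 14} → COUNT(b.id)=2
  3: ids {2, 3, 6, 7, 8, 11, 12} → COUNT(b.id)=7
  4: ids {4, 10, 13} → COUNT(b.id)=3
  12: ids {5, 9} → COUNT(b.id)=2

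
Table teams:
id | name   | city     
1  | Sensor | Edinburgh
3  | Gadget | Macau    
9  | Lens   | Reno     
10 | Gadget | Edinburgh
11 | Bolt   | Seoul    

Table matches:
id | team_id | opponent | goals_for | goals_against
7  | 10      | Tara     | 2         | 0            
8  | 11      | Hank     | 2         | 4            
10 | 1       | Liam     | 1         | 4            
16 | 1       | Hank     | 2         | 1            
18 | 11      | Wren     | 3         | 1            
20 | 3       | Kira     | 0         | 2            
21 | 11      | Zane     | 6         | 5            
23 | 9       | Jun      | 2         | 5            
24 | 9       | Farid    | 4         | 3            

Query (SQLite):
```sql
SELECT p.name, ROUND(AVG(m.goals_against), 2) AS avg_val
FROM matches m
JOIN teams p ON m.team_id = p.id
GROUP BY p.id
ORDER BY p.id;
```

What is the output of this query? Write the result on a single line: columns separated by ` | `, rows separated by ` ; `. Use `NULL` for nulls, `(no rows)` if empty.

Join each matches row to its teams via team_id.
Group joined rows by teams.id; compute ROUND(AVG(m.goals_against), 2) per group.
  1: ids {10, 16} → ROUND(AVG(m.goals_against), 2)=2.5
  3: ids {20} → ROUND(AVG(m.goals_against), 2)=2
  9: ids {23, 24} → ROUND(AVG(m.goals_against), 2)=4
  10: ids {7} → ROUND(AVG(m.goals_against), 2)=0
  11: ids {8, 18, 21} → ROUND(AVG(m.goals_against), 2)=3.33

Sensor | 2.5 ; Gadget | 2 ; Lens | 4 ; Gadget | 0 ; Bolt | 3.33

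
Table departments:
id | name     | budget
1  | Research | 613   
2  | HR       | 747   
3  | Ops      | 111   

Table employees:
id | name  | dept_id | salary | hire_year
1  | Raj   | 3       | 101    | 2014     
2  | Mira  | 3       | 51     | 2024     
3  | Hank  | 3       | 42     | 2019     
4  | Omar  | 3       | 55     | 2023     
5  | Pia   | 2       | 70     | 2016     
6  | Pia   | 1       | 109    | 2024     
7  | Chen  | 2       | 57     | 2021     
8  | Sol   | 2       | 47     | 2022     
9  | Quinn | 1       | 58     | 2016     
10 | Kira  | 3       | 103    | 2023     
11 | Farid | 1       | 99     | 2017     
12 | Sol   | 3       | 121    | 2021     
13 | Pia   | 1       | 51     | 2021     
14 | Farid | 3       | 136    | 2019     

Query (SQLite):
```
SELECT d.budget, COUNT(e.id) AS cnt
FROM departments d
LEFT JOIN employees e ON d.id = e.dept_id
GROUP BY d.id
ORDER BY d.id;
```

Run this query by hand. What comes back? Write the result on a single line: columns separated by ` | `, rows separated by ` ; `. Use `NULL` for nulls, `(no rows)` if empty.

LEFT JOIN keeps every departments row; unmatched ones get NULL for employees columns.
Group by departments.id and compute COUNT(e.id). COUNT(col) of an all-NULL group is 0.
  1: ids {6, 9, 11, 13} → COUNT(e.id)=4
  2: ids {5, 7, 8} → COUNT(e.id)=3
  3: ids {1, 2, 3, 4, 10, 12, 14} → COUNT(e.id)=7

613 | 4 ; 747 | 3 ; 111 | 7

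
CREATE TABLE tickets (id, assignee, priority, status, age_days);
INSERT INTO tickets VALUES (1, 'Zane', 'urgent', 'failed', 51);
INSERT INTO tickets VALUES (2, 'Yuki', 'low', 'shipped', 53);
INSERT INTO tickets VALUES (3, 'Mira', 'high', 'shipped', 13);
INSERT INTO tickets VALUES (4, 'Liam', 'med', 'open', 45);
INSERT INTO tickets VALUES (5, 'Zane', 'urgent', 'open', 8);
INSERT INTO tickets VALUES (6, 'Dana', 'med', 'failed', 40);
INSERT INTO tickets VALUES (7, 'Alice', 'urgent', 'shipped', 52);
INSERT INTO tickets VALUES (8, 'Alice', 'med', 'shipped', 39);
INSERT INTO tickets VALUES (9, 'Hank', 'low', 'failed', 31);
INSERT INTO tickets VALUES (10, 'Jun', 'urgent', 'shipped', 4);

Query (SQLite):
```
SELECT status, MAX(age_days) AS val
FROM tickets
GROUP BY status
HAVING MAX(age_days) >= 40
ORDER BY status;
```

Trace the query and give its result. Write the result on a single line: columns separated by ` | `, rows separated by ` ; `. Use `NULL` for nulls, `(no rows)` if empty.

failed | 51 ; open | 45 ; shipped | 53

Partition tickets by status; compute MAX(age_days) within each group.
HAVING: keep groups where MAX(age_days) >= 40.
  failed: ids {1, 6, 9} → MAX(age_days)=51
  open: ids {4, 5} → MAX(age_days)=45
  shipped: ids {2, 3, 7, 8, 10} → MAX(age_days)=53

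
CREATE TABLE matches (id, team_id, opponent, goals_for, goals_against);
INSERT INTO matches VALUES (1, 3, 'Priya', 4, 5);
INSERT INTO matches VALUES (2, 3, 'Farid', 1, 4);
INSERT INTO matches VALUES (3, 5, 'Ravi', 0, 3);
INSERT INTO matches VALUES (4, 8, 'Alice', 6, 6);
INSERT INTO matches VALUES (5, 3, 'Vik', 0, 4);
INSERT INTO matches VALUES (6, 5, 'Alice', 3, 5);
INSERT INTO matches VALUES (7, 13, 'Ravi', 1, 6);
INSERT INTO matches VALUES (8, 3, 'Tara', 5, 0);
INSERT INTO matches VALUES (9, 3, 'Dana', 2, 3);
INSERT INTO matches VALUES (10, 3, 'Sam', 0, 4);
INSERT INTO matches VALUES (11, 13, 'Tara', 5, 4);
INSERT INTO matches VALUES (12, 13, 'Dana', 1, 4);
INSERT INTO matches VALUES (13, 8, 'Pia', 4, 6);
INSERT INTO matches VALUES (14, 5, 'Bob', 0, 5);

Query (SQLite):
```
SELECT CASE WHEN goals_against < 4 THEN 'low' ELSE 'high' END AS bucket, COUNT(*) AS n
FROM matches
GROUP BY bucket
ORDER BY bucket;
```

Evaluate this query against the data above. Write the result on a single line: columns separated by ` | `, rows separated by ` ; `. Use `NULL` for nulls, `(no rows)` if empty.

Bucket rows by goals_against < 4 → 'low' else 'high'; count each bucket.

high | 11 ; low | 3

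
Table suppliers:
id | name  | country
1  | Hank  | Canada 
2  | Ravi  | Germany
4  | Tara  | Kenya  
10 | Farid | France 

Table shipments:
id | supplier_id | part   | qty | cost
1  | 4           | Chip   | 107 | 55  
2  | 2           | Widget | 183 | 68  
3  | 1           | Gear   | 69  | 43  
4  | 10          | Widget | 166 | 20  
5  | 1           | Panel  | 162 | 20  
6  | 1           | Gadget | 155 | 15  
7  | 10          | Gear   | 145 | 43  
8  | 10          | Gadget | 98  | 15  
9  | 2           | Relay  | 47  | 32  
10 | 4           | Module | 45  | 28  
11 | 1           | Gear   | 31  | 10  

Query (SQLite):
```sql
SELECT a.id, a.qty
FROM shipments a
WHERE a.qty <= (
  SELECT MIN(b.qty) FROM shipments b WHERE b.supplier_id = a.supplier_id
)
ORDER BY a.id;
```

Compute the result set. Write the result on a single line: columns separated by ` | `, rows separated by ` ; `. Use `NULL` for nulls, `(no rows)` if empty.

8 | 98 ; 9 | 47 ; 10 | 45 ; 11 | 31

For each shipments row a, compute MIN(qty) over rows sharing a.supplier_id.
Keep row a if a.qty <= that per-group MIN.
  supplier_id=1: MIN(qty) = 31
  supplier_id=2: MIN(qty) = 47
  supplier_id=4: MIN(qty) = 45
  supplier_id=10: MIN(qty) = 98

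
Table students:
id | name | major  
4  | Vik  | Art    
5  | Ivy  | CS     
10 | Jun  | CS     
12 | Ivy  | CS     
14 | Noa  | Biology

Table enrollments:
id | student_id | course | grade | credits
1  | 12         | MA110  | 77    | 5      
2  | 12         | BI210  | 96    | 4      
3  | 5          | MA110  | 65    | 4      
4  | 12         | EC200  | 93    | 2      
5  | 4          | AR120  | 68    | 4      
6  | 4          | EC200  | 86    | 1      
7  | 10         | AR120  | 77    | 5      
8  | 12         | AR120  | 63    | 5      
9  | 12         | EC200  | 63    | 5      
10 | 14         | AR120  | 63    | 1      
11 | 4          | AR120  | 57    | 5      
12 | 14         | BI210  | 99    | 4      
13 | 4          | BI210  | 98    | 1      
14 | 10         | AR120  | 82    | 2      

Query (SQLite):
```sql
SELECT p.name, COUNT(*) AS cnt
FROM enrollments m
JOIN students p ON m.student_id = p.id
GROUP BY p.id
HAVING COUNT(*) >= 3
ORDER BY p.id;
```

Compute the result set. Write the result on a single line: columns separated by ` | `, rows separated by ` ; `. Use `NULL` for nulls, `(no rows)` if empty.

Join each enrollments row to its students via student_id.
Group joined rows by students.id; compute COUNT(*) per group.
HAVING: keep groups with count ≥ 3.
  4: ids {5, 6, 11, 13} → COUNT(*)=4
  5: ids {3} → COUNT(*)=1
  10: ids {7, 14} → COUNT(*)=2
  12: ids {1, 2, 4, 8, 9} → COUNT(*)=5
  14: ids {10, 12} → COUNT(*)=2

Vik | 4 ; Ivy | 5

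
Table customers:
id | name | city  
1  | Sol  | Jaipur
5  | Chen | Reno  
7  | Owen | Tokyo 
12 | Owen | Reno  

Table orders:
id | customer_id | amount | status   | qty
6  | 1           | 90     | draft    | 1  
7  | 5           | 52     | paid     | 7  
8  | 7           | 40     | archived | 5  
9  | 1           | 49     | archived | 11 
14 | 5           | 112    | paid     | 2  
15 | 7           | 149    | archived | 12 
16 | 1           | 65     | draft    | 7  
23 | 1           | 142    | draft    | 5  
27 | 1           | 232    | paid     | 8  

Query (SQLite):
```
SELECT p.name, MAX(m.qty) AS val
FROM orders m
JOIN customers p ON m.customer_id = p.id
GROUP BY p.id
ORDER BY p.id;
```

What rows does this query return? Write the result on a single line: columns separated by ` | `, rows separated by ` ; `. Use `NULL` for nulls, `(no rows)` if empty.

Join each orders row to its customers via customer_id.
Group joined rows by customers.id; compute MAX(m.qty) per group.
  1: ids {6, 9, 16, 23, 27} → MAX(m.qty)=11
  5: ids {7, 14} → MAX(m.qty)=7
  7: ids {8, 15} → MAX(m.qty)=12

Sol | 11 ; Chen | 7 ; Owen | 12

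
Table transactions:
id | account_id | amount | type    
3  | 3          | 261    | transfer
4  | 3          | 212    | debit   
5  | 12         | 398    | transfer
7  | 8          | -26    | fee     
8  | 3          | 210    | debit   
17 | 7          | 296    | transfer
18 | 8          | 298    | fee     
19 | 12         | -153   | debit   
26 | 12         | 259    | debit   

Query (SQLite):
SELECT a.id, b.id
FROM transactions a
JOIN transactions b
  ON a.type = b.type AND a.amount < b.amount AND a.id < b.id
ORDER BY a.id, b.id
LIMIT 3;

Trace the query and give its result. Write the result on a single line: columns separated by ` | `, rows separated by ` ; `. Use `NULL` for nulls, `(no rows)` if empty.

Pairs (a,b) with same type, a.amount < b.amount, a.id < b.id.
type groups: debit:{4,8,19,26} fee:{7,18} transfer:{3,5,17}
Ordered by (a.id, b.id); first 3.

3 | 5 ; 3 | 17 ; 4 | 26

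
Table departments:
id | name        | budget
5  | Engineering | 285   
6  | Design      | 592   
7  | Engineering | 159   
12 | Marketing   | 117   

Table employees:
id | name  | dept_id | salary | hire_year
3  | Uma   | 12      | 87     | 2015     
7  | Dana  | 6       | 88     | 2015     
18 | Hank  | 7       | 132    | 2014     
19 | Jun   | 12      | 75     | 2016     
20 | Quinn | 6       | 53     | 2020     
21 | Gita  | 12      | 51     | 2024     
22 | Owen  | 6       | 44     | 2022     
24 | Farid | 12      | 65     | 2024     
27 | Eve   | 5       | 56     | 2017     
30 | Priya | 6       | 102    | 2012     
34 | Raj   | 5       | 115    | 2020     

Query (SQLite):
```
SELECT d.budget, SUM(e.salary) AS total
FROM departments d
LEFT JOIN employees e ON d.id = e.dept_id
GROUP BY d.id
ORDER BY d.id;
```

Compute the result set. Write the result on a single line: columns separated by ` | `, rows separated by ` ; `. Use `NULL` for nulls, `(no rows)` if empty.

285 | 171 ; 592 | 287 ; 159 | 132 ; 117 | 278

LEFT JOIN keeps every departments row; unmatched ones get NULL for employees columns.
Group by departments.id and compute SUM(e.salary). SUM over an all-NULL group is NULL.
  5: ids {27, 34} → SUM(e.salary)=171
  6: ids {7, 20, 22, 30} → SUM(e.salary)=287
  7: ids {18} → SUM(e.salary)=132
  12: ids {3, 19, 21, 24} → SUM(e.salary)=278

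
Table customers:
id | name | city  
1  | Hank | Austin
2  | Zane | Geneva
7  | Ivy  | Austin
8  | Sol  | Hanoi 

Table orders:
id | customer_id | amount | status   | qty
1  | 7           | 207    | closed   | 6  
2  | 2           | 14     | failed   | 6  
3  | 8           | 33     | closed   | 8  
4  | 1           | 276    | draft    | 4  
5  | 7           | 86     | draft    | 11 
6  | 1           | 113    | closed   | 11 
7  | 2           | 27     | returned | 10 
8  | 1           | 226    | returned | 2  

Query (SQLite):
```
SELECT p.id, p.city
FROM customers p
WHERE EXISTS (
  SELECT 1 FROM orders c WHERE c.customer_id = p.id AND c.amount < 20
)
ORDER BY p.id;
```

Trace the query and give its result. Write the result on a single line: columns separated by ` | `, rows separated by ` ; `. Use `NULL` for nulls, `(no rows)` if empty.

2 | Geneva

For each customers row, check whether any orders with matching customer_id has amount < 20.
Keep rows where that is true.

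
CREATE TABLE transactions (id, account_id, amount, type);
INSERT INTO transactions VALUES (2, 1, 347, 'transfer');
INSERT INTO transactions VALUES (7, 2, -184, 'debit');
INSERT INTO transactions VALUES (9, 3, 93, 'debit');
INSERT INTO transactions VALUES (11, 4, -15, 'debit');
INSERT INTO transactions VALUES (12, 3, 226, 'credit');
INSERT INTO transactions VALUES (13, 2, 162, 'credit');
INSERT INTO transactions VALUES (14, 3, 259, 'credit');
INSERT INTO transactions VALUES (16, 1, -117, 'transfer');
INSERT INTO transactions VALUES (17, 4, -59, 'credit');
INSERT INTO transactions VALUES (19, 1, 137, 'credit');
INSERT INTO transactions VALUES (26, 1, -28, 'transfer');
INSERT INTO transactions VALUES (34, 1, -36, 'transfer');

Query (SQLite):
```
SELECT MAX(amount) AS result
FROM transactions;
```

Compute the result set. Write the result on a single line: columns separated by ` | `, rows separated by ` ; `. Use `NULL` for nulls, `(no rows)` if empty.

347

All amount values: [347, -184, 93, -15, 226, 162, 259, -117, -59, 137, -28, -36].
MAX of non-NULL values = 347.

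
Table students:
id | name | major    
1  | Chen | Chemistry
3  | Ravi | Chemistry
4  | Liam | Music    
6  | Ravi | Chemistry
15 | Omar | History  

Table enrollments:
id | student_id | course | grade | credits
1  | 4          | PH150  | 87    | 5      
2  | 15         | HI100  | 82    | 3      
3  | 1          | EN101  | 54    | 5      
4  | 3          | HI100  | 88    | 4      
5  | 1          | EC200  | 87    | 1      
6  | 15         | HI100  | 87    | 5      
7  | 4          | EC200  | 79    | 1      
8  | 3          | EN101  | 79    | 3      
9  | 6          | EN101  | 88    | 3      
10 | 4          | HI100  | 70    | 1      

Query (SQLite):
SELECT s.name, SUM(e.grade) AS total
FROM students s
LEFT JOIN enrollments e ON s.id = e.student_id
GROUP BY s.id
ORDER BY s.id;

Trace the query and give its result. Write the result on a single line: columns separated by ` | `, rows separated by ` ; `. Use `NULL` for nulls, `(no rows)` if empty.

Chen | 141 ; Ravi | 167 ; Liam | 236 ; Ravi | 88 ; Omar | 169

LEFT JOIN keeps every students row; unmatched ones get NULL for enrollments columns.
Group by students.id and compute SUM(e.grade). SUM over an all-NULL group is NULL.
  1: ids {3, 5} → SUM(e.grade)=141
  3: ids {4, 8} → SUM(e.grade)=167
  4: ids {1, 7, 10} → SUM(e.grade)=236
  6: ids {9} → SUM(e.grade)=88
  15: ids {2, 6} → SUM(e.grade)=169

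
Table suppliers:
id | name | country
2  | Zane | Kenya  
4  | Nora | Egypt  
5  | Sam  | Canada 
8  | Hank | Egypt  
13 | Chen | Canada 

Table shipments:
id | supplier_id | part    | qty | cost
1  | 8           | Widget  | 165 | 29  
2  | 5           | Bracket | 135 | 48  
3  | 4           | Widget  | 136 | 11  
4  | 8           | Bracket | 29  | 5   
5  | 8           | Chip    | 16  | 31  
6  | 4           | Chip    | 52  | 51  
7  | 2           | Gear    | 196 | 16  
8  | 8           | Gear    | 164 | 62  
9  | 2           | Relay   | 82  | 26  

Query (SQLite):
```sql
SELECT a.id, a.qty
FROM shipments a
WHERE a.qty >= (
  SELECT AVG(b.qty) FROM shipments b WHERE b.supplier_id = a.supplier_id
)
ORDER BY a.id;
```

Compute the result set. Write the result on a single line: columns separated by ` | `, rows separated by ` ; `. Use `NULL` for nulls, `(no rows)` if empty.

For each shipments row a, compute AVG(qty) over rows sharing a.supplier_id.
Keep row a if a.qty >= that per-group AVG.
  supplier_id=2: AVG(qty) = 139.0
  supplier_id=4: AVG(qty) = 94.0
  supplier_id=5: AVG(qty) = 135.0
  supplier_id=8: AVG(qty) = 93.5

1 | 165 ; 2 | 135 ; 3 | 136 ; 7 | 196 ; 8 | 164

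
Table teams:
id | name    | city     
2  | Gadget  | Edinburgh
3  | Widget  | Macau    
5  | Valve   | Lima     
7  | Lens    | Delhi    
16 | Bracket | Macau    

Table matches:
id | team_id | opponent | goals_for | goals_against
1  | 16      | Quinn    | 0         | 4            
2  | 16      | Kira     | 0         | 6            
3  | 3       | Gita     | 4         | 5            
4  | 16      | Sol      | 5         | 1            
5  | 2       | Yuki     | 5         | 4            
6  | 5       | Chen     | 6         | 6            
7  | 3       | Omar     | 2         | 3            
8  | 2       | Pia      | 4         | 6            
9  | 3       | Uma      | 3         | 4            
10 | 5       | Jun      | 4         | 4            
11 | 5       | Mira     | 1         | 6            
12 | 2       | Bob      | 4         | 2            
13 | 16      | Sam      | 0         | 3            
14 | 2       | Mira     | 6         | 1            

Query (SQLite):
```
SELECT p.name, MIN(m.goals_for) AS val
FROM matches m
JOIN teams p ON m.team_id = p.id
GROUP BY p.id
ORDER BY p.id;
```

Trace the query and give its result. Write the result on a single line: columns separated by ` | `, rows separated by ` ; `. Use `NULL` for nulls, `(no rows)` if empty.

Gadget | 4 ; Widget | 2 ; Valve | 1 ; Bracket | 0

Join each matches row to its teams via team_id.
Group joined rows by teams.id; compute MIN(m.goals_for) per group.
  2: ids {5, 8, 12, 14} → MIN(m.goals_for)=4
  3: ids {3, 7, 9} → MIN(m.goals_for)=2
  5: ids {6, 10, 11} → MIN(m.goals_for)=1
  16: ids {1, 2, 4, 13} → MIN(m.goals_for)=0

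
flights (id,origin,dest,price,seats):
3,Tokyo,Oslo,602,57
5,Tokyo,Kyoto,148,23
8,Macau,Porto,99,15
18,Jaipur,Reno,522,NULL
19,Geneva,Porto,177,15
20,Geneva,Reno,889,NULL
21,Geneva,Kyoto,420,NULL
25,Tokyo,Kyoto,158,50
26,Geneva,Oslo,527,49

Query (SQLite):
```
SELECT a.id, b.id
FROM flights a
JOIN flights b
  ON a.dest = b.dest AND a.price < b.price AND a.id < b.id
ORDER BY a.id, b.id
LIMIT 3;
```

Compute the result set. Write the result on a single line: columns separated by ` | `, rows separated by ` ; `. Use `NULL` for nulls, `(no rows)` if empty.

5 | 21 ; 5 | 25 ; 8 | 19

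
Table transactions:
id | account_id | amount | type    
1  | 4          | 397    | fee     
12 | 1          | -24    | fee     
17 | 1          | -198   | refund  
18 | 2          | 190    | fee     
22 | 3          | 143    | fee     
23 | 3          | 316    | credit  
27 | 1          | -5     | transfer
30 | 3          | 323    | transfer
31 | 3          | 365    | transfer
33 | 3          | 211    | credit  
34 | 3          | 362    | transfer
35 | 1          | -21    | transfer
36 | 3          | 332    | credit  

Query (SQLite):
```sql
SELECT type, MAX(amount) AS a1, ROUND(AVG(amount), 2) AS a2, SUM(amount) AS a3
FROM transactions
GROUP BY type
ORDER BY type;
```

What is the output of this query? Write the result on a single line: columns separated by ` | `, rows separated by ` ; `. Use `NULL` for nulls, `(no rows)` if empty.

Group transactions by type.
Per group compute: MAX(amount), ROUND(AVG(amount), 2), SUM(amount).
  credit: ids {23, 33, 36} → MAX(amount)=332, ROUND(AVG(amount), 2)=286.33, SUM(amount)=859
  fee: ids {1, 12, 18, 22} → MAX(amount)=397, ROUND(AVG(amount), 2)=176.5, SUM(amount)=706
  refund: ids {17} → MAX(amount)=-198, ROUND(AVG(amount), 2)=-198, SUM(amount)=-198
  transfer: ids {27, 30, 31, 34, 35} → MAX(amount)=365, ROUND(AVG(amount), 2)=204.8, SUM(amount)=1024

credit | 332 | 286.33 | 859 ; fee | 397 | 176.5 | 706 ; refund | -198 | -198 | -198 ; transfer | 365 | 204.8 | 1024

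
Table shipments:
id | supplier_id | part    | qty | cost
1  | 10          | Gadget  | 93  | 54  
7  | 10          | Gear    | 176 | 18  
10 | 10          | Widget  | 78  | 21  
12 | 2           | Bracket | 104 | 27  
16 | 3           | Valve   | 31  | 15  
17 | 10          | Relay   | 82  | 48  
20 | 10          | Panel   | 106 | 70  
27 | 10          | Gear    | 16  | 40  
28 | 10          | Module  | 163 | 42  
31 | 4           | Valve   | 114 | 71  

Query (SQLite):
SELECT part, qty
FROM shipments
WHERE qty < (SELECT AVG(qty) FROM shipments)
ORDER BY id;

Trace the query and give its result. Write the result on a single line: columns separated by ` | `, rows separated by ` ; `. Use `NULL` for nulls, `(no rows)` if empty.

Scalar subquery: AVG(qty) over all shipments rows = 96.3.
Keep rows where qty < that value.

Gadget | 93 ; Widget | 78 ; Valve | 31 ; Relay | 82 ; Gear | 16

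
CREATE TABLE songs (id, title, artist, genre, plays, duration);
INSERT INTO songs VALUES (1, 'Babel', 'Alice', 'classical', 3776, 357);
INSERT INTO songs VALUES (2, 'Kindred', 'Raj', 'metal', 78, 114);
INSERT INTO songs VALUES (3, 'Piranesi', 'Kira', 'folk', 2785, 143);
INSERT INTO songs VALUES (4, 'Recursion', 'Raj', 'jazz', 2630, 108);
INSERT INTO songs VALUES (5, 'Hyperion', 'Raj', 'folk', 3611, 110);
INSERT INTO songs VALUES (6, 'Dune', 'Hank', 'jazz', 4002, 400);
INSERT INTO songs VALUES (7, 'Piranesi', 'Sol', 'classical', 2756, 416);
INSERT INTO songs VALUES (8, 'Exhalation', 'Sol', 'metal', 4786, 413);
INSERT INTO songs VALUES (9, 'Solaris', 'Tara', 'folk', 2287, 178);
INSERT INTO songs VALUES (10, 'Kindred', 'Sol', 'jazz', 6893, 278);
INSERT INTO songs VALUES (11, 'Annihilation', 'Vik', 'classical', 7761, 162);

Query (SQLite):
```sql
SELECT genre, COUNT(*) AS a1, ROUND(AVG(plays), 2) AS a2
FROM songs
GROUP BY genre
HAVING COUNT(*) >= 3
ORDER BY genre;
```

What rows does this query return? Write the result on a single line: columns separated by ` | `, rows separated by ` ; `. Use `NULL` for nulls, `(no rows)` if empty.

classical | 3 | 4764.33 ; folk | 3 | 2894.33 ; jazz | 3 | 4508.33

Group songs by genre.
Per group compute: COUNT(*), ROUND(AVG(plays), 2).
HAVING: drop groups with fewer than 3 rows.
  classical: ids {1, 7, 11} → COUNT(*)=3, ROUND(AVG(plays), 2)=4764.33
  folk: ids {3, 5, 9} → COUNT(*)=3, ROUND(AVG(plays), 2)=2894.33
  jazz: ids {4, 6, 10} → COUNT(*)=3, ROUND(AVG(plays), 2)=4508.33
  metal: ids {2, 8} → COUNT(*)=2, ROUND(AVG(plays), 2)=2432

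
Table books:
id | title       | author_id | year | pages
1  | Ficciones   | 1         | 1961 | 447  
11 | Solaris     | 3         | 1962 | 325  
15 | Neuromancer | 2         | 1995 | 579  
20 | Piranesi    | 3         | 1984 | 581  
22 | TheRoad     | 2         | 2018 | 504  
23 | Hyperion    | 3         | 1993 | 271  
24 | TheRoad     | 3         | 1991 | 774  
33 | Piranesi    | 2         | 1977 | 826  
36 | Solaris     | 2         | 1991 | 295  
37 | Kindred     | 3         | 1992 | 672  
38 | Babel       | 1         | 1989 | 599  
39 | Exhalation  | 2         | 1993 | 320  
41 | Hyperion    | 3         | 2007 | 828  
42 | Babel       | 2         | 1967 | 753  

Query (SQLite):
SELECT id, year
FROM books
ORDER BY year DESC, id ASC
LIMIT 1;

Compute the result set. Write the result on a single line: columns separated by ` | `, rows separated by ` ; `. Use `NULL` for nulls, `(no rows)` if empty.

Sort by year desc, tiebreak id asc: (2018, id=22), (2007, id=41), (1995, id=15), (1993, id=23) …. Take first 1.

22 | 2018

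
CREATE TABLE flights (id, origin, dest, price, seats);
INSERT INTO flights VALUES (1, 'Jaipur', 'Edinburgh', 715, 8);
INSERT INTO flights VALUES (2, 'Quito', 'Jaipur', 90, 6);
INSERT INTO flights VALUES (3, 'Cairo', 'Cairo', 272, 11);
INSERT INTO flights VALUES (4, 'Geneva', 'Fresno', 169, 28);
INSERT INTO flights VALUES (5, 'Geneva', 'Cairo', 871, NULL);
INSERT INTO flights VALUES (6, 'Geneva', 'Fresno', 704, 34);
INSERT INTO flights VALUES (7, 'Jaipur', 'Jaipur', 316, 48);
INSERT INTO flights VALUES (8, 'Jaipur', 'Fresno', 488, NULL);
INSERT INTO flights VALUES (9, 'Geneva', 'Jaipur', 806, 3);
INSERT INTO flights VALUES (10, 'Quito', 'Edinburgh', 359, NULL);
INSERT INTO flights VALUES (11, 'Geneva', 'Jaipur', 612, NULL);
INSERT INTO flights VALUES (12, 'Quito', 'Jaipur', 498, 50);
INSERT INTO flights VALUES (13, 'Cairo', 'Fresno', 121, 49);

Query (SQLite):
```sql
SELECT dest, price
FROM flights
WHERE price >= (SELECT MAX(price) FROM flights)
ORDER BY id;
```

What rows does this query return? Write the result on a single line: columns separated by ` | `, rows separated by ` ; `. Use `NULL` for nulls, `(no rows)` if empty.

Scalar subquery: MAX(price) over all flights rows = 871.
Keep rows where price >= that value.

Cairo | 871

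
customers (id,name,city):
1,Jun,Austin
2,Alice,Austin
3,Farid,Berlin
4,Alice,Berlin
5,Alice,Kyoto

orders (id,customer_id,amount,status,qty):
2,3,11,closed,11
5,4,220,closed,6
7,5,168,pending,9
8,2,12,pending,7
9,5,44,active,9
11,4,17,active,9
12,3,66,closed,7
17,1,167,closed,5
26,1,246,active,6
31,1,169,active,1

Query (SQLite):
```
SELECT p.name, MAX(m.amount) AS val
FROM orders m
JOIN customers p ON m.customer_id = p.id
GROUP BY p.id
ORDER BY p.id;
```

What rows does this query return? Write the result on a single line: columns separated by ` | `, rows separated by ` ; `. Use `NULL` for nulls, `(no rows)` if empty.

Join each orders row to its customers via customer_id.
Group joined rows by customers.id; compute MAX(m.amount) per group.
  1: ids {17, 26, 31} → MAX(m.amount)=246
  2: ids {8} → MAX(m.amount)=12
  3: ids {2, 12} → MAX(m.amount)=66
  4: ids {5, 11} → MAX(m.amount)=220
  5: ids {7, 9} → MAX(m.amount)=168

Jun | 246 ; Alice | 12 ; Farid | 66 ; Alice | 220 ; Alice | 168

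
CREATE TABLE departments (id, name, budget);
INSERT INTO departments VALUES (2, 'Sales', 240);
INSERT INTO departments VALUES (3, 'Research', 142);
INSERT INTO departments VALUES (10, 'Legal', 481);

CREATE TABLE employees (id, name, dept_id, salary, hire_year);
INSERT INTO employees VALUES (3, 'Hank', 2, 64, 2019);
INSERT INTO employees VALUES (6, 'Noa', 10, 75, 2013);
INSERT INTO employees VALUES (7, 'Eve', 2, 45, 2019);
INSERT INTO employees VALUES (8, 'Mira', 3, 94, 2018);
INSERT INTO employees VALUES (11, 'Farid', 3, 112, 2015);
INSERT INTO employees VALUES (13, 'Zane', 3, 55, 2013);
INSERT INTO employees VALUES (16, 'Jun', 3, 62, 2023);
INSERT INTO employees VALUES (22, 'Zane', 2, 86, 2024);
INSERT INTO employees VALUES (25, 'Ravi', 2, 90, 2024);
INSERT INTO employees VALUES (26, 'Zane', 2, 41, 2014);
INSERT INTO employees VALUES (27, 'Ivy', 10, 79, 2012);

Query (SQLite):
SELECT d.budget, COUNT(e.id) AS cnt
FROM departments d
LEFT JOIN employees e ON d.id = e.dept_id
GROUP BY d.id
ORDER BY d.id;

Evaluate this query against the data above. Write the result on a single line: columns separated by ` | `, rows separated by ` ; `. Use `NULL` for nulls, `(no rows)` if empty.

LEFT JOIN keeps every departments row; unmatched ones get NULL for employees columns.
Group by departments.id and compute COUNT(e.id). COUNT(col) of an all-NULL group is 0.
  2: ids {3, 7, 22, 25, 26} → COUNT(e.id)=5
  3: ids {8, 11, 13, 16} → COUNT(e.id)=4
  10: ids {6, 27} → COUNT(e.id)=2

240 | 5 ; 142 | 4 ; 481 | 2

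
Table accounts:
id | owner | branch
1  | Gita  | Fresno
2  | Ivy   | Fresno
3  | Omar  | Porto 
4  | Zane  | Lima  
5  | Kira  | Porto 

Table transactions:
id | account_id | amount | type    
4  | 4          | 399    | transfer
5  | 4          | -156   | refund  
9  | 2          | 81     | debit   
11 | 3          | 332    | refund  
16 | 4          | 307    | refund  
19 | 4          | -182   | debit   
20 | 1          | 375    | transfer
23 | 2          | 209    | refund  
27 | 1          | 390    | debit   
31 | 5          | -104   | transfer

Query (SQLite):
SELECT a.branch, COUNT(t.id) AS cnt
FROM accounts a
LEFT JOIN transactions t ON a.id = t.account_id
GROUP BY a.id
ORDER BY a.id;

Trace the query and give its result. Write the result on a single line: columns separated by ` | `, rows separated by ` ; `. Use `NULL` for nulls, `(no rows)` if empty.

Fresno | 2 ; Fresno | 2 ; Porto | 1 ; Lima | 4 ; Porto | 1

LEFT JOIN keeps every accounts row; unmatched ones get NULL for transactions columns.
Group by accounts.id and compute COUNT(t.id). COUNT(col) of an all-NULL group is 0.
  1: ids {20, 27} → COUNT(t.id)=2
  2: ids {9, 23} → COUNT(t.id)=2
  3: ids {11} → COUNT(t.id)=1
  4: ids {4, 5, 16, 19} → COUNT(t.id)=4
  5: ids {31} → COUNT(t.id)=1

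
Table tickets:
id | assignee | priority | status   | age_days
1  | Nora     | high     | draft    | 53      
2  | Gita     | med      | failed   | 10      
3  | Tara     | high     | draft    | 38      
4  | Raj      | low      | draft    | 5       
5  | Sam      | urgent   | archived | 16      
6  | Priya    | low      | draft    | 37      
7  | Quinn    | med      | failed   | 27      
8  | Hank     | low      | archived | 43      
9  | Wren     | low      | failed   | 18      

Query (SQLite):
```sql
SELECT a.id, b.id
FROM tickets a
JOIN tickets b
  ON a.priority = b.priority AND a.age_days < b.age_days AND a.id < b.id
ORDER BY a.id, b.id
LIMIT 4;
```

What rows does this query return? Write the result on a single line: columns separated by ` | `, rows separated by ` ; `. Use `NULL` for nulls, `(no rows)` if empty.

2 | 7 ; 4 | 6 ; 4 | 8 ; 4 | 9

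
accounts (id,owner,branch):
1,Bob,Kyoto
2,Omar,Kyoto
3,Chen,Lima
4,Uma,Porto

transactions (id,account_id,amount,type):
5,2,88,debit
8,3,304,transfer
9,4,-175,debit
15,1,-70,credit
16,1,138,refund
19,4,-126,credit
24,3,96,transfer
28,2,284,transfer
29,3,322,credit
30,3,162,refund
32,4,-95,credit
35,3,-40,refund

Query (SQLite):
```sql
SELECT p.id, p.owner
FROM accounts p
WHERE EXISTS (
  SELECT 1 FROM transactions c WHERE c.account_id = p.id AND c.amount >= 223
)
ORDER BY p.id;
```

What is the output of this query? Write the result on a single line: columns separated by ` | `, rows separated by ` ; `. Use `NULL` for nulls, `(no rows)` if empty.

2 | Omar ; 3 | Chen

For each accounts row, check whether any transactions with matching account_id has amount >= 223.
Keep rows where that is true.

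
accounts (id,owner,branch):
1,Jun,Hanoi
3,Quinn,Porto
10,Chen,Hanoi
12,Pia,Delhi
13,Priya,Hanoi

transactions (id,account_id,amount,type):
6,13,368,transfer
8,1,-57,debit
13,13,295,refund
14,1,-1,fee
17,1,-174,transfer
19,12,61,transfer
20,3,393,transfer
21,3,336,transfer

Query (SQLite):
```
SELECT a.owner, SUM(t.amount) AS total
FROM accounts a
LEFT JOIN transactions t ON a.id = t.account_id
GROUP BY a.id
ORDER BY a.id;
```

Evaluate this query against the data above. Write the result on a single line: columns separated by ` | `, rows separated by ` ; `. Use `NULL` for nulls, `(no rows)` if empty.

LEFT JOIN keeps every accounts row; unmatched ones get NULL for transactions columns.
Group by accounts.id and compute SUM(t.amount). SUM over an all-NULL group is NULL.
  1: ids {8, 14, 17} → SUM(t.amount)=-232
  3: ids {20, 21} → SUM(t.amount)=729
  10: ids {—} → SUM(t.amount)=NULL
  12: ids {19} → SUM(t.amount)=61
  13: ids {6, 13} → SUM(t.amount)=663

Jun | -232 ; Quinn | 729 ; Chen | NULL ; Pia | 61 ; Priya | 663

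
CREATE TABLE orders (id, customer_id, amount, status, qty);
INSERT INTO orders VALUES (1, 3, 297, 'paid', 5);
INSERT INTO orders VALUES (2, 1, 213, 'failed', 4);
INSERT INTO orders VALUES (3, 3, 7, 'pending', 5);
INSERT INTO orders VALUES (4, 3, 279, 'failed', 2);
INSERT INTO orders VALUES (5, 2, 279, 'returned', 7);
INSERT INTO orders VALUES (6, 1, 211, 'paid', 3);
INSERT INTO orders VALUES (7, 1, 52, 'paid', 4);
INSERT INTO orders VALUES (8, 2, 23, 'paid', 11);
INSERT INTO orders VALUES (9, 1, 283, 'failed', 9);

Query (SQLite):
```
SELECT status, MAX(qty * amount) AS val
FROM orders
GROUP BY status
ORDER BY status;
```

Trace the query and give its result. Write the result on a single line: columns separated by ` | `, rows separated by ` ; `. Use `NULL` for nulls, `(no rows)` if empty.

For each row compute qty * amount.
Group by status; take MAX of the expression per group.
  failed: ids {2, 4, 9} → MAX(qty * amount)=2547
  paid: ids {1, 6, 7, 8} → MAX(qty * amount)=1485
  pending: ids {3} → MAX(qty * amount)=35
  returned: ids {5} → MAX(qty * amount)=1953

failed | 2547 ; paid | 1485 ; pending | 35 ; returned | 1953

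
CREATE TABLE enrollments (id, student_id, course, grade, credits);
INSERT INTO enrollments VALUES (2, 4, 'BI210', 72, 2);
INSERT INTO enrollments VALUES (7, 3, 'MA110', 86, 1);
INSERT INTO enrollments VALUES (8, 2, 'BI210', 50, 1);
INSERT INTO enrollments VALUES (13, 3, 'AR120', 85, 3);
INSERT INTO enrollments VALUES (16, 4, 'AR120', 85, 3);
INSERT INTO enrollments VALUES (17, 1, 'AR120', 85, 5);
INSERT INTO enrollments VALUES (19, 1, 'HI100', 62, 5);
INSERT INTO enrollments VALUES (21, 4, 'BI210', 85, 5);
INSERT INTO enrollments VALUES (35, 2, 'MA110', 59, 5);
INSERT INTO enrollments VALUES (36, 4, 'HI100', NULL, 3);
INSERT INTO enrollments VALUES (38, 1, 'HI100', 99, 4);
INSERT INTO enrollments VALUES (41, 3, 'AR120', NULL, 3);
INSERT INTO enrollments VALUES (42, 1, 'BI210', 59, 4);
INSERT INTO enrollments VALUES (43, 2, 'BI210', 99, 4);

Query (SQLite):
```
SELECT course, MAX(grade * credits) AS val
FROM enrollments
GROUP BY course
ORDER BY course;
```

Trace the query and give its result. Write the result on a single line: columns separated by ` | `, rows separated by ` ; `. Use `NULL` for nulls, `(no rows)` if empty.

AR120 | 425 ; BI210 | 425 ; HI100 | 396 ; MA110 | 295

For each row compute grade * credits.
Group by course; take MAX of the expression per group.
  AR120: ids {13, 16, 17, 41} → MAX(grade * credits)=425
  BI210: ids {2, 8, 21, 42, 43} → MAX(grade * credits)=425
  HI100: ids {19, 36, 38} → MAX(grade * credits)=396
  MA110: ids {7, 35} → MAX(grade * credits)=295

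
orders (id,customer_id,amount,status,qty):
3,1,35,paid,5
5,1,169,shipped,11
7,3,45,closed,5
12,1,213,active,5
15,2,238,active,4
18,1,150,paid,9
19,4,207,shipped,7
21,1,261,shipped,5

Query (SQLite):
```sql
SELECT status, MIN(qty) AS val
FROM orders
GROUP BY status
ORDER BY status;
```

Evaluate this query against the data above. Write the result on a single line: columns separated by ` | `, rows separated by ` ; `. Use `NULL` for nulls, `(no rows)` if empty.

Partition orders by status; compute MIN(qty) within each group.
  active: ids {12, 15} → MIN(qty)=4
  closed: ids {7} → MIN(qty)=5
  paid: ids {3, 18} → MIN(qty)=5
  shipped: ids {5, 19, 21} → MIN(qty)=5

active | 4 ; closed | 5 ; paid | 5 ; shipped | 5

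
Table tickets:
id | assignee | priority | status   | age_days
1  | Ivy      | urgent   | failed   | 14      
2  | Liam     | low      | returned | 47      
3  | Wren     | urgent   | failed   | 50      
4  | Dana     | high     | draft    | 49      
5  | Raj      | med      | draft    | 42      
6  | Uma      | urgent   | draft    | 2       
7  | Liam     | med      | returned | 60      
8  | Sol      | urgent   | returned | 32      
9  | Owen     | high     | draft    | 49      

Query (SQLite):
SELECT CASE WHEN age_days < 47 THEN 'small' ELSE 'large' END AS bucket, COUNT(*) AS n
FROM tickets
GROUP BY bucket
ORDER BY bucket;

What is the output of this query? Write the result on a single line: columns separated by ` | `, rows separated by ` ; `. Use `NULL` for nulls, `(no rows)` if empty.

Bucket rows by age_days < 47 → 'small' else 'large'; count each bucket.

large | 5 ; small | 4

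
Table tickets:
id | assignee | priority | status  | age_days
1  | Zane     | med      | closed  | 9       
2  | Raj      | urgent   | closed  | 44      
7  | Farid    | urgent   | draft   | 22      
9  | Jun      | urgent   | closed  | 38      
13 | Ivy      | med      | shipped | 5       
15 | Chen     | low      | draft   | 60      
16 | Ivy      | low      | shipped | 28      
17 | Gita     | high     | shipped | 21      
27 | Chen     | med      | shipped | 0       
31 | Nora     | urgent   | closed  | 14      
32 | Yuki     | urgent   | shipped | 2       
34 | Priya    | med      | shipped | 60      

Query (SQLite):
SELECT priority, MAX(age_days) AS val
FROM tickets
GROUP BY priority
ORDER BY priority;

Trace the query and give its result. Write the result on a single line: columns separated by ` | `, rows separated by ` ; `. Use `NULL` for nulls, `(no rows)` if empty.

high | 21 ; low | 60 ; med | 60 ; urgent | 44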